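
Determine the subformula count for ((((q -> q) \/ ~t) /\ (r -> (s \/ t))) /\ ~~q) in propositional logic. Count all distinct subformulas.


Formula: ((((q -> q) \/ ~t) /\ (r -> (s \/ t))) /\ ~~q)
Subformulas found:
  1. q
  2. s
  3. r
  4. t
  5. ~t
  6. ~q
  7. ~~q
  8. (q -> q)
  9. (s \/ t)
  10. (r -> (s \/ t))
  11. ((q -> q) \/ ~t)
  12. (((q -> q) \/ ~t) /\ (r -> (s \/ t)))
  13. ((((q -> q) \/ ~t) /\ (r -> (s \/ t))) /\ ~~q)
Total distinct subformulas = 13

13


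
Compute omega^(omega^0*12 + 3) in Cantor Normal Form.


omega^(omega^0*12 + 3):
omega^0 = 1, so the exponent is 12 + 3 = 15 (finite ordinal addition).
Result = omega^15, already a single CNF term.

omega^15


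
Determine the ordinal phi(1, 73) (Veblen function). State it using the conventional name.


phi(1, 73):
phi(1, beta) = epsilon_beta (the beta-th epsilon number).
phi(1, 73) = epsilon_73

epsilon_73


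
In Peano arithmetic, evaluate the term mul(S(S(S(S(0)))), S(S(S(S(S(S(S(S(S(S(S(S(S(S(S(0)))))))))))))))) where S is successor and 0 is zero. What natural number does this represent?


mul(S^4(0), S^15(0)):
S^4(0) = 4
S^15(0) = 15
4 * 15 = 60

60


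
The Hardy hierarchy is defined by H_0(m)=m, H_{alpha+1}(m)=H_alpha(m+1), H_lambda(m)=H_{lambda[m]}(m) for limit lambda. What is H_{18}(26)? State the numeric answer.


H_18(26):
For finite ordinals k, H_k(n) = n + k (each successor step adds 1).
H_18(26) = 26 + 18 = 44

44


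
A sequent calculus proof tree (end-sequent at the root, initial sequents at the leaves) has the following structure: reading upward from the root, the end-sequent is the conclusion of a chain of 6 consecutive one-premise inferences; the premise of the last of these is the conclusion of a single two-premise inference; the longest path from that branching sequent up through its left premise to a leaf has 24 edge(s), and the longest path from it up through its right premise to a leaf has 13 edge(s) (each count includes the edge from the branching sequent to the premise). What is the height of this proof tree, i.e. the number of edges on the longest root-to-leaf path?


Longest path through the left premise: 24 edges (measured from the branching sequent)
Longest path through the right premise: 13 edges
Height of the subtree rooted at the branching sequent: max(24, 13) = 24
The branching sequent sits 6 edges above the root (the chain of one-premise inferences), so height = 24 + 6 = 30

30


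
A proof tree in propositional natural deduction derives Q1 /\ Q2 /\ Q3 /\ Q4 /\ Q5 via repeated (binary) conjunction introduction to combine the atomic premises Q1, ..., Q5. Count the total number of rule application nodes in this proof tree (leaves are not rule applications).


The target conjunction has 5 conjuncts, i.e. 4 binary /\ connectives.
Each conjunction-intro joins two pieces, so 5 atoms require 5-1 = 4 applications.
Total inference nodes = 4

4


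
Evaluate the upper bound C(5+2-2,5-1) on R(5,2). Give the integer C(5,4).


R(5,2) <= C(5+2-2, 5-1) = C(5, 4)
C(5, 4) = 5! / (4! * 1!)
= 5

5


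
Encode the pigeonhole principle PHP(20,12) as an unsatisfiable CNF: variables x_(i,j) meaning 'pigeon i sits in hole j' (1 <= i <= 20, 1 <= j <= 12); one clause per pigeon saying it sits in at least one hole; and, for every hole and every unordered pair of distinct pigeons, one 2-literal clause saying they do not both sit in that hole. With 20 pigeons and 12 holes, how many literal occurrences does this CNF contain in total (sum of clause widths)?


PHP(20,12): 20 pigeons, 12 holes, 20*12 = 240 variables.
- pigeon clauses: one per pigeon -> 20 clauses of width 12 -> 240 literals
- hole clauses: 12 holes * C(20,2) = 12 * 190 -> 2280 clauses of width 2 -> 4560 literals
Total literal occurrences = 240 + 4560 = 4800

4800


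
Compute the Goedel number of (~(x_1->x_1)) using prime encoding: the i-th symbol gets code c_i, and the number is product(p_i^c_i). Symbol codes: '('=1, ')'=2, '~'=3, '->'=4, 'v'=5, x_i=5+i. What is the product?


Formula: (~(x_1->x_1))
Symbol codes: [1, 3, 1, 6, 4, 6, 2, 2]
Primes: [2, 3, 5, 7, 11, 13, 17, 19]
p_1^1 = 2^1 = 2
p_2^3 = 3^3 = 27
p_3^1 = 5^1 = 5
p_4^6 = 7^6 = 117649
p_5^4 = 11^4 = 14641
p_6^6 = 13^6 = 4826809
p_7^2 = 17^2 = 289
p_8^2 = 19^2 = 361
Product = 234200546084704971001230

234200546084704971001230


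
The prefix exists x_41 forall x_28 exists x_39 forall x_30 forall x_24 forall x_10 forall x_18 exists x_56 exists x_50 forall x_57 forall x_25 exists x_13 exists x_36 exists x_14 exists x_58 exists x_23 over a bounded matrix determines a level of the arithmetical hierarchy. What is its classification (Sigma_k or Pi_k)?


Leading quantifier is exists, so the class is Sigma.
Number of quantifier blocks = alternations + 1 = 6 + 1 = 7.
Classification: Sigma_7

Sigma_7


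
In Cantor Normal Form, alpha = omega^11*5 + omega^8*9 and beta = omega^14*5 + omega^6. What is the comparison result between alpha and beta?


Compare term by term from highest exponent:
alpha = omega^11*5 + omega^8*9
beta = omega^14*5 + omega^6
Term 1: alpha has omega^11*5, beta has omega^14*5
Term 2: alpha has omega^8*9, beta has omega^6*1
Result: alpha < beta

alpha < beta


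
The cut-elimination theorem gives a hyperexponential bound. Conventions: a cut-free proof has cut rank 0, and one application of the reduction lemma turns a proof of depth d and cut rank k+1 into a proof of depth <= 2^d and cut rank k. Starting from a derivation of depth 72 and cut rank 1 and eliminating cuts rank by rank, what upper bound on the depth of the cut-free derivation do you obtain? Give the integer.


Each rank reduction sends depth d to at most 2^d; cut rank r needs r reductions.
2_0(72) = 72
2_1(72) = 2^72 = 4722366482869645213696
Cut-free depth bound = 4722366482869645213696

4722366482869645213696


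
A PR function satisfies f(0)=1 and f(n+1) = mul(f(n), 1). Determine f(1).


f(0) = 1
f(1) = mul(f(0), 1) = mul(1, 1) = 1


1


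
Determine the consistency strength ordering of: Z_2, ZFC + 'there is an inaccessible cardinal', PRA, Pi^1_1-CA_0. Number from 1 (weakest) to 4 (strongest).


Ordering by consistency strength:
1. PRA
2. Pi^1_1-CA_0
3. Z_2
4. ZFC + 'there is an inaccessible cardinal'


Z_2=3, ZFC + 'there is an inaccessible cardinal'=4, PRA=1, Pi^1_1-CA_0=2


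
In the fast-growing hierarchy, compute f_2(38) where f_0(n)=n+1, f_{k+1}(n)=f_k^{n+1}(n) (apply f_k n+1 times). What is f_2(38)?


f_2(38) = f_1^39(38)
f_1(m) = 2m + 1.
Iterating: f_1^k(n) = 2^k*(n+1) - 1.
f_2(38) = 2^39*(38+1) - 1 = 549755813888*39 - 1 = 21440476741631

21440476741631


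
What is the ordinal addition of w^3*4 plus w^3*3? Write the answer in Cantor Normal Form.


Ordinal addition w^3*4 + w^3*3:
Both terms have the same exponent 3.
w^e*c + w^e*d = w^e*(c+d).
Result = w^3*(4+3) = w^3*7

w^3*7


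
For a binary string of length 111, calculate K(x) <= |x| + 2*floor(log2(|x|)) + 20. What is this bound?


floor(log2(111)) = 6
2 * 6 = 12
K(x) <= 111 + 12 + 20 = 143

143


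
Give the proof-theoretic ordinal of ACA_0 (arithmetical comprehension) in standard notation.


The proof-theoretic ordinal of ACA_0 (arithmetical comprehension) is a standard result in ordinal analysis.
This ordinal is the supremum of order types of primitive recursive well-orderings
that the theory can prove to be well-ordered.
For ACA_0 (arithmetical comprehension), the proof-theoretic ordinal is epsilon_0.

epsilon_0


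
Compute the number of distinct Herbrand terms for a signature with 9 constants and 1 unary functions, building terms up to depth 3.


Herbrand terms by depth:
Depth 0: 9 constants
Depth 1: 9 new terms (running total: 18)
Depth 2: 9 new terms (running total: 27)
Depth 3: 9 new terms (running total: 36)
Total distinct ground terms = 36

36


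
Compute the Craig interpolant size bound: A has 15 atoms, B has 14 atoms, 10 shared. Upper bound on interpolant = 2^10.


Shared atoms = 10
Craig interpolant size bound = 2^10
= 1024

1024


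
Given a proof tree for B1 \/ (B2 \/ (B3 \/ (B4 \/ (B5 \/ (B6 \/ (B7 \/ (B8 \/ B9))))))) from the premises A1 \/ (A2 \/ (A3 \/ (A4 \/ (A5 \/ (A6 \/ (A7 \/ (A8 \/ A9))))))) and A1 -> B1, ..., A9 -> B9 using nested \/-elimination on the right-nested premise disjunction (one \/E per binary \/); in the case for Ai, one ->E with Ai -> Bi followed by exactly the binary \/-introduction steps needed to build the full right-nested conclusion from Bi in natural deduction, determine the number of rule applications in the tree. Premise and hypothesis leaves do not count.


Constructive dilemma with 9 branches, all disjunctions right-nested:
- \/E: the premise has 8 binary \/, each eliminated once: 8 nodes.
- ->E: one per case (Ai with Ai -> Bi gives Bi): 9 nodes.
- \/I: in case i < n, Bi needs 1 step to form Bi \/ (B(i+1) \/ ...) and then i-1 steps to prepend B(i-1), ..., B1, i.e. i steps; in case i = n, B9 needs 8 prepend steps.
  \/I total = (1 + 2 + ... + 8) + 8 = 36 + 8 = 44 nodes.
Total = 8 + 9 + 44 = 61

61


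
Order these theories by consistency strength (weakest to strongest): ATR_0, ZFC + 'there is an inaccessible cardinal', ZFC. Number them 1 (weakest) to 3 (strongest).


Ordering by consistency strength:
1. ATR_0
2. ZFC
3. ZFC + 'there is an inaccessible cardinal'


ATR_0=1, ZFC + 'there is an inaccessible cardinal'=3, ZFC=2


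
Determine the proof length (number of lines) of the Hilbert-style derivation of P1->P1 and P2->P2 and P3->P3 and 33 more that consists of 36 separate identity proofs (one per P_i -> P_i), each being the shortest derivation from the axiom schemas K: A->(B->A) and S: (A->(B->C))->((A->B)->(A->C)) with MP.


The shortest proof of A->A from K and S in the Hilbert calculus has exactly 5 lines:
(1) K instance A->((A->A)->A), (2) S instance, (3) MP on 1,2, (4) K instance A->(A->A), (5) MP on 3,4.
For 36 independent identities: 36 * 5 = 180 lines total.

180


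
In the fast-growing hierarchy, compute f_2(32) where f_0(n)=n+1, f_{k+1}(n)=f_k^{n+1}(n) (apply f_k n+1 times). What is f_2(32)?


f_2(32) = f_1^33(32)
f_1(m) = 2m + 1.
Iterating: f_1^k(n) = 2^k*(n+1) - 1.
f_2(32) = 2^33*(32+1) - 1 = 8589934592*33 - 1 = 283467841535

283467841535


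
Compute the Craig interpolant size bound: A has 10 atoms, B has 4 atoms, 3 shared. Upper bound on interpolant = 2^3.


Shared atoms = 3
Craig interpolant size bound = 2^3
= 8

8


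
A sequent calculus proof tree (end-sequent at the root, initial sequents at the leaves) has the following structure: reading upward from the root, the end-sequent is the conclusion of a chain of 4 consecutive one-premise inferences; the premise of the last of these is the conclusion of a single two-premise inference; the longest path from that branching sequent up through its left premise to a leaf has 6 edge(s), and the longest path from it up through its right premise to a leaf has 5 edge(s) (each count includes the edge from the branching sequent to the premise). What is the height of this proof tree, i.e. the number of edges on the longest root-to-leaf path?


Longest path through the left premise: 6 edges (measured from the branching sequent)
Longest path through the right premise: 5 edges
Height of the subtree rooted at the branching sequent: max(6, 5) = 6
The branching sequent sits 4 edges above the root (the chain of one-premise inferences), so height = 6 + 4 = 10

10


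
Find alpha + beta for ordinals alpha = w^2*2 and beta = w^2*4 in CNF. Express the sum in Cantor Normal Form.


Ordinal addition w^2*2 + w^2*4:
Both terms have the same exponent 2.
w^e*c + w^e*d = w^e*(c+d).
Result = w^2*(2+4) = w^2*6

w^2*6


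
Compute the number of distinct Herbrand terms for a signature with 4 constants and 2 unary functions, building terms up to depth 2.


Herbrand terms by depth:
Depth 0: 4 constants
Depth 1: 8 new terms (running total: 12)
Depth 2: 16 new terms (running total: 28)
Total distinct ground terms = 28

28


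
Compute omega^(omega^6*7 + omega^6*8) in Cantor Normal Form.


omega^(omega^6*7 + omega^6*8):
Both terms of the exponent have the same exponent 6, so they merge: omega^6*7 + omega^6*8 = omega^6*(7+8) = omega^6*15.
omega raised to a CNF ordinal is a single CNF term: Result = omega^(omega^6*15)

omega^(omega^6*15)


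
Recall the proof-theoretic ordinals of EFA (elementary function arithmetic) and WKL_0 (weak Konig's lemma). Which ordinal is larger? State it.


Proof-theoretic ordinal of EFA (elementary function arithmetic): omega^3
Proof-theoretic ordinal of WKL_0 (weak Konig's lemma): omega^omega
Comparing: omega^3 < omega^omega.
The larger ordinal is omega^omega (from WKL_0 (weak Konig's lemma)).

omega^omega


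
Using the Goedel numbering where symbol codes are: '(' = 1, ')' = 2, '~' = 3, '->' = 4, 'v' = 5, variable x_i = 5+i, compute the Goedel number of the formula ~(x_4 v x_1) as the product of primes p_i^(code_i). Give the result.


Formula: ~(x_4 v x_1)
Symbol codes: [3, 1, 9, 5, 6, 2]
Primes: [2, 3, 5, 7, 11, 13]
p_1^3 = 2^3 = 8
p_2^1 = 3^1 = 3
p_3^9 = 5^9 = 1953125
p_4^5 = 7^5 = 16807
p_5^6 = 11^6 = 1771561
p_6^2 = 13^2 = 169
Product = 235870863181078125000

235870863181078125000


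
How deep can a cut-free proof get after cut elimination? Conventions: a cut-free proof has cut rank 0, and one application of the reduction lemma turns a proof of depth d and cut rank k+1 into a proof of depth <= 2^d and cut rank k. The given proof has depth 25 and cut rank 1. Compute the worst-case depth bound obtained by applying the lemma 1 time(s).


Each rank reduction sends depth d to at most 2^d; cut rank r needs r reductions.
2_0(25) = 25
2_1(25) = 2^25 = 33554432
Cut-free depth bound = 33554432

33554432


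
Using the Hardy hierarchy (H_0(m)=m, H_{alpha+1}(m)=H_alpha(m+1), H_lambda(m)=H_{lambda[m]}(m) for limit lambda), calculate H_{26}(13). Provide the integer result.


H_26(13):
For finite ordinals k, H_k(n) = n + k (each successor step adds 1).
H_26(13) = 13 + 26 = 39

39


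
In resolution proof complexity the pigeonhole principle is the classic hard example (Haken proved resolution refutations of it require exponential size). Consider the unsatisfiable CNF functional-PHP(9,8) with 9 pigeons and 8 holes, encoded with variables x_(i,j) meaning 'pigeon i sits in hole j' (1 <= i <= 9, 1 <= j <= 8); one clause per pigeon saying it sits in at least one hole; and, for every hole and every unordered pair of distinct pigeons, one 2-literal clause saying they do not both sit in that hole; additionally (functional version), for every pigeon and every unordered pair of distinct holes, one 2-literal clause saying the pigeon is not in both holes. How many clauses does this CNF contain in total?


functional-PHP(9,8): 9 pigeons, 8 holes, 9*8 = 72 variables.
- pigeon clauses: one per pigeon -> 9 clauses
- hole clauses: 8 holes * C(9,2) = 8 * 36 -> 288 clauses
- functional clauses: 9 pigeons * C(8,2) = 9 * 28 -> 252 clauses
Total clauses = 9 + 288 + 252 = 549

549


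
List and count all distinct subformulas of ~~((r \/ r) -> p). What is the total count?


Formula: ~~((r \/ r) -> p)
Subformulas found:
  1. r
  2. p
  3. (r \/ r)
  4. ((r \/ r) -> p)
  5. ~((r \/ r) -> p)
  6. ~~((r \/ r) -> p)
Total distinct subformulas = 6

6


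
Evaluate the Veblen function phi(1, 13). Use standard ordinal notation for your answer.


phi(1, 13):
phi(1, beta) = epsilon_beta (the beta-th epsilon number).
phi(1, 13) = epsilon_13

epsilon_13


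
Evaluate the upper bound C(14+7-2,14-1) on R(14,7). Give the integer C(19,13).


R(14,7) <= C(14+7-2, 14-1) = C(19, 13)
C(19, 13) = 19! / (13! * 6!)
= 27132

27132


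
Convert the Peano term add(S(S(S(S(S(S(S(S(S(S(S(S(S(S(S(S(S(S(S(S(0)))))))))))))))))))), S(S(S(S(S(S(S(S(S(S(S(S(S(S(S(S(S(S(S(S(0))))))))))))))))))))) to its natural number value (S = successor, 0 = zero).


add(S^20(0), S^20(0)):
S^20(0) = 20
S^20(0) = 20
20 + 20 = 40

40


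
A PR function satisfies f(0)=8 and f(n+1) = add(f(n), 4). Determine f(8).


f(0) = 8
f(1) = add(f(0), 4) = add(8, 4) = 12
f(2) = add(f(1), 4) = add(12, 4) = 16
f(3) = add(f(2), 4) = add(16, 4) = 20
f(4) = add(f(3), 4) = add(20, 4) = 24
f(5) = add(f(4), 4) = add(24, 4) = 28
f(6) = add(f(5), 4) = add(28, 4) = 32
f(7) = add(f(6), 4) = add(32, 4) = 36
f(8) = add(f(7), 4) = add(36, 4) = 40


40


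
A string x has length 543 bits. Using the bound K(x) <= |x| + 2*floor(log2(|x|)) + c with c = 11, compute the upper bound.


floor(log2(543)) = 9
2 * 9 = 18
K(x) <= 543 + 18 + 11 = 572

572


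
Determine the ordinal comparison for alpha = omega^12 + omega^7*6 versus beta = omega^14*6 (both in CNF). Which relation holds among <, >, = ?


Compare term by term from highest exponent:
alpha = omega^12 + omega^7*6
beta = omega^14*6
Term 1: alpha has omega^12*1, beta has omega^14*6
Term 2: alpha has omega^7*6, beta has omega^0*0
Result: alpha < beta

alpha < beta


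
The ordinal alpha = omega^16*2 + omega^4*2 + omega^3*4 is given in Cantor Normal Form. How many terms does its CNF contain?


CNF: omega^16*2 + omega^4*2 + omega^3*4
Count the summands separated by '+':
  term 1: omega^16*2
  term 2: omega^4*2
  term 3: omega^3*4
Total terms = 3

3


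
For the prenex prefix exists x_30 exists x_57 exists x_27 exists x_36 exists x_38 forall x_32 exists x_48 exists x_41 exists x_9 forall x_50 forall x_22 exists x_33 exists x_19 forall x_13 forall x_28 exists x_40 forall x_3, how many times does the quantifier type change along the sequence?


Walk the prefix and count type changes:
  position 1: exists -> exists
  position 2: exists -> exists
  position 3: exists -> exists
  position 4: exists -> exists
  position 5: exists -> forall <-- alternation
  position 6: forall -> exists <-- alternation
  position 7: exists -> exists
  position 8: exists -> exists
  position 9: exists -> forall <-- alternation
  position 10: forall -> forall
  position 11: forall -> exists <-- alternation
  position 12: exists -> exists
  position 13: exists -> forall <-- alternation
  position 14: forall -> forall
  position 15: forall -> exists <-- alternation
  position 16: exists -> forall <-- alternation
Total alternations = 7

7


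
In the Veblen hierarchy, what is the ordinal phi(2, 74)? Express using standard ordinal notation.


phi(2, 74):
phi(2, beta) = zeta_beta (the beta-th zeta number, fixed point of epsilon).
phi(2, 74) = zeta_74

zeta_74


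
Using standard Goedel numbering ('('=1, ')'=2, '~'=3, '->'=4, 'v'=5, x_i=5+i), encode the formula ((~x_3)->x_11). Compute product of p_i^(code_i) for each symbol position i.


Formula: ((~x_3)->x_11)
Symbol codes: [1, 1, 3, 8, 2, 4, 16, 2]
Primes: [2, 3, 5, 7, 11, 13, 17, 19]
p_1^1 = 2^1 = 2
p_2^1 = 3^1 = 3
p_3^3 = 5^3 = 125
p_4^8 = 7^8 = 5764801
p_5^2 = 11^2 = 121
p_6^4 = 13^4 = 28561
p_7^16 = 17^16 = 48661191875666868481
p_8^2 = 19^2 = 361
Product = 262478845408034684949671511450481140750

262478845408034684949671511450481140750


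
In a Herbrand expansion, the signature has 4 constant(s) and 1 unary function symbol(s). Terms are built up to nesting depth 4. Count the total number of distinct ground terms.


Herbrand terms by depth:
Depth 0: 4 constants
Depth 1: 4 new terms (running total: 8)
Depth 2: 4 new terms (running total: 12)
Depth 3: 4 new terms (running total: 16)
Depth 4: 4 new terms (running total: 20)
Total distinct ground terms = 20

20


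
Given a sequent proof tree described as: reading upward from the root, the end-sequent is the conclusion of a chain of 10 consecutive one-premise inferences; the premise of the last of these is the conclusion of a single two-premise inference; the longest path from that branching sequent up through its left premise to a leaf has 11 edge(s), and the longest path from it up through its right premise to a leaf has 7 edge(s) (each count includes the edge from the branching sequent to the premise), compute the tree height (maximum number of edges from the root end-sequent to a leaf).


Longest path through the left premise: 11 edges (measured from the branching sequent)
Longest path through the right premise: 7 edges
Height of the subtree rooted at the branching sequent: max(11, 7) = 11
The branching sequent sits 10 edges above the root (the chain of one-premise inferences), so height = 11 + 10 = 21

21


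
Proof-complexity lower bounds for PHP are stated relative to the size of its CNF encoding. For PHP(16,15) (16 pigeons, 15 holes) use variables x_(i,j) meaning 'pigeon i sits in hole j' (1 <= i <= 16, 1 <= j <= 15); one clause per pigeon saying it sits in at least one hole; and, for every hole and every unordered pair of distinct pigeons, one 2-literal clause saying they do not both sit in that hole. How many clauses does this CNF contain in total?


PHP(16,15): 16 pigeons, 15 holes, 16*15 = 240 variables.
- pigeon clauses: one per pigeon -> 16 clauses
- hole clauses: 15 holes * C(16,2) = 15 * 120 -> 1800 clauses
Total clauses = 16 + 1800 = 1816

1816


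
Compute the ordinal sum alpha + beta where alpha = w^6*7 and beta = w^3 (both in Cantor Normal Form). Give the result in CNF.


Ordinal addition w^6*7 + w^3:
Leading exponent of alpha (6) > leading exponent of beta (3).
Since alpha's term has higher exponent than beta's leading term,
the sum is simply alpha followed by beta.
Result = w^6*7 + w^3

w^6*7 + w^3


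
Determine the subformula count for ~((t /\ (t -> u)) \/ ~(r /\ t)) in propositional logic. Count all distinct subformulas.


Formula: ~((t /\ (t -> u)) \/ ~(r /\ t))
Subformulas found:
  1. u
  2. r
  3. t
  4. (t -> u)
  5. (r /\ t)
  6. ~(r /\ t)
  7. (t /\ (t -> u))
  8. ((t /\ (t -> u)) \/ ~(r /\ t))
  9. ~((t /\ (t -> u)) \/ ~(r /\ t))
Total distinct subformulas = 9

9


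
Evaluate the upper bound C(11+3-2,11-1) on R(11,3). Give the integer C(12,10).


R(11,3) <= C(11+3-2, 11-1) = C(12, 10)
C(12, 10) = 12! / (10! * 2!)
= 66

66


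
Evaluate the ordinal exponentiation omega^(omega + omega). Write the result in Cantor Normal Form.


omega^(omega + omega):
Both terms of the exponent have the same exponent 1, so they merge: omega + omega = omega*(1+1) = omega*2.
omega raised to a CNF ordinal is a single CNF term: Result = omega^(omega*2)

omega^(omega*2)


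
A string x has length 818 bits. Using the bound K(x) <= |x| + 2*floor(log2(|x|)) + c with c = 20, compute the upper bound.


floor(log2(818)) = 9
2 * 9 = 18
K(x) <= 818 + 18 + 20 = 856

856


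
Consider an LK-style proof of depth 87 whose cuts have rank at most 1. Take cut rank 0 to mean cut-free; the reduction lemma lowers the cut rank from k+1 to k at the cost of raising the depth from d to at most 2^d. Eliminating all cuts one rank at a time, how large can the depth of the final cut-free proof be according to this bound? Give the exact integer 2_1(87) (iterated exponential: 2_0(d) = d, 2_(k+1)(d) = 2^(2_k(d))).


Each rank reduction sends depth d to at most 2^d; cut rank r needs r reductions.
2_0(87) = 87
2_1(87) = 2^87 = 154742504910672534362390528
Cut-free depth bound = 154742504910672534362390528

154742504910672534362390528


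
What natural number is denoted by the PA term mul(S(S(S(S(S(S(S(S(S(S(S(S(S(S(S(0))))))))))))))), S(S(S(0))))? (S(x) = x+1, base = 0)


mul(S^15(0), S^3(0)):
S^15(0) = 15
S^3(0) = 3
15 * 3 = 45

45


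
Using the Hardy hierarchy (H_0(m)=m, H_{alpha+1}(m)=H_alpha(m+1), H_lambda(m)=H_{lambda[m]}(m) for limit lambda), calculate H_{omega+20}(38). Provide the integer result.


H_{omega+20}(38):
Unwind the 20 successor steps: H_{omega+20}(38) = H_omega(38+20) = H_omega(58).
H_omega(m) = H_m(m) = m + m = 2m.
Result = 2 * 58 = 116

116


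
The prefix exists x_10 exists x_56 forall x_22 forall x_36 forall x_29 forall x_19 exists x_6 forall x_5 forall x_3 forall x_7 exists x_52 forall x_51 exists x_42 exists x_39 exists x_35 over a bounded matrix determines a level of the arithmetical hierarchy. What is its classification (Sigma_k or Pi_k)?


Leading quantifier is exists, so the class is Sigma.
Number of quantifier blocks = alternations + 1 = 6 + 1 = 7.
Classification: Sigma_7

Sigma_7


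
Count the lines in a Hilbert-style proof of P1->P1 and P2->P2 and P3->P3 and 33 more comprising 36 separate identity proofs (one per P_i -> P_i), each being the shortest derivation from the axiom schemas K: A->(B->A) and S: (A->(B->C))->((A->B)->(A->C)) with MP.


The shortest proof of A->A from K and S in the Hilbert calculus has exactly 5 lines:
(1) K instance A->((A->A)->A), (2) S instance, (3) MP on 1,2, (4) K instance A->(A->A), (5) MP on 3,4.
For 36 independent identities: 36 * 5 = 180 lines total.

180


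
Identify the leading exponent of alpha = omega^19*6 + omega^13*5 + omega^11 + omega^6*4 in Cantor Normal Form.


CNF: omega^19*6 + omega^13*5 + omega^11 + omega^6*4
The leading term is omega^19*6, which has exponent 19.

19


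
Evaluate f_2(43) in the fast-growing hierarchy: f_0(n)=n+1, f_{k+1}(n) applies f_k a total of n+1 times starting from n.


f_2(43) = f_1^44(43)
f_1(m) = 2m + 1.
Iterating: f_1^k(n) = 2^k*(n+1) - 1.
f_2(43) = 2^44*(43+1) - 1 = 17592186044416*44 - 1 = 774056185954303

774056185954303


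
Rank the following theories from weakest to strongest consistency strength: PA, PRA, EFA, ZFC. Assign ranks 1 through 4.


Ordering by consistency strength:
1. EFA
2. PRA
3. PA
4. ZFC


PA=3, PRA=2, EFA=1, ZFC=4


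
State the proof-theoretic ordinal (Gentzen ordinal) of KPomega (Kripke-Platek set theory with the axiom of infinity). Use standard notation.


The proof-theoretic ordinal of KPomega (Kripke-Platek set theory with the axiom of infinity) is a standard result in ordinal analysis.
This ordinal is the supremum of order types of primitive recursive well-orderings
that the theory can prove to be well-ordered.
For KPomega (Kripke-Platek set theory with the axiom of infinity), the proof-theoretic ordinal is psi_0(epsilon_{Omega+1}).

psi_0(epsilon_{Omega+1})


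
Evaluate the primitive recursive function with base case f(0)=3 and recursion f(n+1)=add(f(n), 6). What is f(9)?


f(0) = 3
f(1) = add(f(0), 6) = add(3, 6) = 9
f(2) = add(f(1), 6) = add(9, 6) = 15
f(3) = add(f(2), 6) = add(15, 6) = 21
f(4) = add(f(3), 6) = add(21, 6) = 27
f(5) = add(f(4), 6) = add(27, 6) = 33
f(6) = add(f(5), 6) = add(33, 6) = 39
f(7) = add(f(6), 6) = add(39, 6) = 45
f(8) = add(f(7), 6) = add(45, 6) = 51
f(9) = add(f(8), 6) = add(51, 6) = 57


57


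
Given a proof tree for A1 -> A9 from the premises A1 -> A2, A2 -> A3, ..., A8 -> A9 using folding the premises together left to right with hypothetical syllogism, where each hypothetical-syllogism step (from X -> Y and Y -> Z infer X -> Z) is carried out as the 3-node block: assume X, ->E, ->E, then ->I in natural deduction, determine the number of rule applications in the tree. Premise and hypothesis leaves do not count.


There are 8 premises in the chain. The first HS step combines premises 1 and 2; each further premise needs one more HS step.
So 8 premises require 8 - 1 = 7 hypothetical-syllogism steps.
Each HS step uses 3 inference nodes (->E, ->E, ->I).
7 * 3 = 21 total inference nodes.

21


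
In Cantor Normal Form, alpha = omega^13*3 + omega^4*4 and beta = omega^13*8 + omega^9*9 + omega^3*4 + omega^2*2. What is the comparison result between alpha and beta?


Compare term by term from highest exponent:
alpha = omega^13*3 + omega^4*4
beta = omega^13*8 + omega^9*9 + omega^3*4 + omega^2*2
Term 1: alpha has omega^13*3, beta has omega^13*8
Term 2: alpha has omega^4*4, beta has omega^9*9
Term 3: alpha has omega^0*0, beta has omega^3*4
Term 4: alpha has omega^0*0, beta has omega^2*2
Result: alpha < beta

alpha < beta


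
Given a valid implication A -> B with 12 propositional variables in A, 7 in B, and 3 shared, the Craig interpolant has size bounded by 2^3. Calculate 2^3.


Shared atoms = 3
Craig interpolant size bound = 2^3
= 8

8


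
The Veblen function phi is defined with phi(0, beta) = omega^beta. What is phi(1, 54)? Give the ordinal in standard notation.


phi(1, 54):
phi(1, beta) = epsilon_beta (the beta-th epsilon number).
phi(1, 54) = epsilon_54

epsilon_54


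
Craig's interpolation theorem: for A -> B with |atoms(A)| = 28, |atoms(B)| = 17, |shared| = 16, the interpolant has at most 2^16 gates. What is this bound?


Shared atoms = 16
Craig interpolant size bound = 2^16
= 65536

65536


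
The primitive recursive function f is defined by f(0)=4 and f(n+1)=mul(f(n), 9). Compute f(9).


f(0) = 4
f(1) = mul(f(0), 9) = mul(4, 9) = 36
f(2) = mul(f(1), 9) = mul(36, 9) = 324
f(3) = mul(f(2), 9) = mul(324, 9) = 2916
f(4) = mul(f(3), 9) = mul(2916, 9) = 26244
f(5) = mul(f(4), 9) = mul(26244, 9) = 236196
f(6) = mul(f(5), 9) = mul(236196, 9) = 2125764
f(7) = mul(f(6), 9) = mul(2125764, 9) = 19131876
f(8) = mul(f(7), 9) = mul(19131876, 9) = 172186884
f(9) = mul(f(8), 9) = mul(172186884, 9) = 1549681956


1549681956


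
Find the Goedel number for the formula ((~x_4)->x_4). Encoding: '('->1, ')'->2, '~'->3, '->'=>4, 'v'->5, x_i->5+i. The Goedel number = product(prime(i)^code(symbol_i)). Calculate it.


Formula: ((~x_4)->x_4)
Symbol codes: [1, 1, 3, 9, 2, 4, 9, 2]
Primes: [2, 3, 5, 7, 11, 13, 17, 19]
p_1^1 = 2^1 = 2
p_2^1 = 3^1 = 3
p_3^3 = 5^3 = 125
p_4^9 = 7^9 = 40353607
p_5^2 = 11^2 = 121
p_6^4 = 13^4 = 28561
p_7^9 = 17^9 = 118587876497
p_8^2 = 19^2 = 361
Product = 4477647462334711002605646629250

4477647462334711002605646629250


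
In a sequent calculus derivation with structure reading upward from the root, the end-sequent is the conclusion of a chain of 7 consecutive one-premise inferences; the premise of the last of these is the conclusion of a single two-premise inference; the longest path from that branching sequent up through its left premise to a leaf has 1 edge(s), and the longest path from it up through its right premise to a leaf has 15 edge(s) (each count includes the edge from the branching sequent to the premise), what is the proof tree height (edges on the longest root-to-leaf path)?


Longest path through the left premise: 1 edges (measured from the branching sequent)
Longest path through the right premise: 15 edges
Height of the subtree rooted at the branching sequent: max(1, 15) = 15
The branching sequent sits 7 edges above the root (the chain of one-premise inferences), so height = 15 + 7 = 22

22


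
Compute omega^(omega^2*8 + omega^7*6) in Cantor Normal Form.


omega^(omega^2*8 + omega^7*6):
In ordinal addition a term is absorbed by a following term of strictly larger exponent: 2 < 7, so omega^2*8 + omega^7*6 = omega^7*6.
omega raised to a CNF ordinal is a single CNF term: Result = omega^(omega^7*6)

omega^(omega^7*6)


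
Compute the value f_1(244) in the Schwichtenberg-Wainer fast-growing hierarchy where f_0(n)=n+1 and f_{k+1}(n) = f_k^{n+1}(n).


f_1(244) = f_0^245(244)
f_0 adds 1 each time, applied 245 times.
f_1(244) = 244 + 245 = 489

489


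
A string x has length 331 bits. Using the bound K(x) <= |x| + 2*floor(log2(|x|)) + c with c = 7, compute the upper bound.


floor(log2(331)) = 8
2 * 8 = 16
K(x) <= 331 + 16 + 7 = 354

354


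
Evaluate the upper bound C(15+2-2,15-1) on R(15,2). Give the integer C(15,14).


R(15,2) <= C(15+2-2, 15-1) = C(15, 14)
C(15, 14) = 15! / (14! * 1!)
= 15

15


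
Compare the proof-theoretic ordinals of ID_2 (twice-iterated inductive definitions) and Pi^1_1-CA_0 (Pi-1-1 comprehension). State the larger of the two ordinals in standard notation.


Proof-theoretic ordinal of ID_2 (twice-iterated inductive definitions): psi_0(epsilon_{Omega_2+1})
Proof-theoretic ordinal of Pi^1_1-CA_0 (Pi-1-1 comprehension): psi_0(Omega_omega)
Comparing: psi_0(epsilon_{Omega_2+1}) < psi_0(Omega_omega).
The larger ordinal is psi_0(Omega_omega) (from Pi^1_1-CA_0 (Pi-1-1 comprehension)).

psi_0(Omega_omega)


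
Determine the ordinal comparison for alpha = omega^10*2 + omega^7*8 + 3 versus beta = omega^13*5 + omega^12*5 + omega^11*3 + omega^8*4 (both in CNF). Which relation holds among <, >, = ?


Compare term by term from highest exponent:
alpha = omega^10*2 + omega^7*8 + 3
beta = omega^13*5 + omega^12*5 + omega^11*3 + omega^8*4
Term 1: alpha has omega^10*2, beta has omega^13*5
Term 2: alpha has omega^7*8, beta has omega^12*5
Term 3: alpha has omega^0*3, beta has omega^11*3
Term 4: alpha has omega^0*0, beta has omega^8*4
Result: alpha < beta

alpha < beta


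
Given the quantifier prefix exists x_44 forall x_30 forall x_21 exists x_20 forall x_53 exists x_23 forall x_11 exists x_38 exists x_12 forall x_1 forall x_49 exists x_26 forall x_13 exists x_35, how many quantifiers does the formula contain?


Quantifier prefix has 14 quantifier symbols.
Quantifier depth = 14

14


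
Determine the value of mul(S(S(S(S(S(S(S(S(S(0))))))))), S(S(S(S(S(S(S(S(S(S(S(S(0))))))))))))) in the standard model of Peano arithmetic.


mul(S^9(0), S^12(0)):
S^9(0) = 9
S^12(0) = 12
9 * 12 = 108

108


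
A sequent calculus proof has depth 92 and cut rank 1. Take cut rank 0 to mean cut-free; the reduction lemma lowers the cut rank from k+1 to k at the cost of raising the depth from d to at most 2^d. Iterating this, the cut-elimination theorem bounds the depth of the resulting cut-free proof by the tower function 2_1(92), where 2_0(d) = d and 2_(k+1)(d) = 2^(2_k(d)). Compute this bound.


Each rank reduction sends depth d to at most 2^d; cut rank r needs r reductions.
2_0(92) = 92
2_1(92) = 2^92 = 4951760157141521099596496896
Cut-free depth bound = 4951760157141521099596496896

4951760157141521099596496896


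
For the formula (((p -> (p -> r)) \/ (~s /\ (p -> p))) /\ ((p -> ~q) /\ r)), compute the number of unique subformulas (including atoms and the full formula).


Formula: (((p -> (p -> r)) \/ (~s /\ (p -> p))) /\ ((p -> ~q) /\ r))
Subformulas found:
  1. q
  2. s
  3. r
  4. p
  5. ~s
  6. ~q
  7. (p -> p)
  8. (p -> r)
  9. (p -> ~q)
  10. (p -> (p -> r))
  11. (~s /\ (p -> p))
  12. ((p -> ~q) /\ r)
  13. ((p -> (p -> r)) \/ (~s /\ (p -> p)))
  14. (((p -> (p -> r)) \/ (~s /\ (p -> p))) /\ ((p -> ~q) /\ r))
Total distinct subformulas = 14

14


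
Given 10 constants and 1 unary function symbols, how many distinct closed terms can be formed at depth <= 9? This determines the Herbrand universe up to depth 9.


Herbrand terms by depth:
Depth 0: 10 constants
Depth 1: 10 new terms (running total: 20)
Depth 2: 10 new terms (running total: 30)
Depth 3: 10 new terms (running total: 40)
Depth 4: 10 new terms (running total: 50)
Depth 5: 10 new terms (running total: 60)
Depth 6: 10 new terms (running total: 70)
Depth 7: 10 new terms (running total: 80)
Depth 8: 10 new terms (running total: 90)
Depth 9: 10 new terms (running total: 100)
Total distinct ground terms = 100

100


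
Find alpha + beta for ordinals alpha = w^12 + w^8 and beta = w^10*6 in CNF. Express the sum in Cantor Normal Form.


Ordinal addition (w^12 + w^8) + w^10*6:
alpha's leading term has exponent 12 > beta's exponent 10, so it survives.
alpha's tail term has exponent 8 < beta's exponent 10, so it is absorbed by beta.
In ordinal addition, any term followed by a strictly larger-exponent term is absorbed.
Result = w^12 + w^10*6

w^12 + w^10*6


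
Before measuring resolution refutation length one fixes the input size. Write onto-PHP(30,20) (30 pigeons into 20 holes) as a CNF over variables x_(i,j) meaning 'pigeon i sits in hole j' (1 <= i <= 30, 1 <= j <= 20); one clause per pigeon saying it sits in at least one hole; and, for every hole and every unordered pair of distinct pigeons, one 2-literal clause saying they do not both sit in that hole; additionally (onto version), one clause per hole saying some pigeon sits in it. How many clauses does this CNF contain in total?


onto-PHP(30,20): 30 pigeons, 20 holes, 30*20 = 600 variables.
- pigeon clauses: one per pigeon -> 30 clauses
- hole clauses: 20 holes * C(30,2) = 20 * 435 -> 8700 clauses
- onto clauses: one per hole -> 20 clauses
Total clauses = 30 + 8700 + 20 = 8750

8750


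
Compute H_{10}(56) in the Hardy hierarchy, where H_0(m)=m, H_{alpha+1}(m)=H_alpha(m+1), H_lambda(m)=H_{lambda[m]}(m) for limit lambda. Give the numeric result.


H_10(56):
For finite ordinals k, H_k(n) = n + k (each successor step adds 1).
H_10(56) = 56 + 10 = 66

66


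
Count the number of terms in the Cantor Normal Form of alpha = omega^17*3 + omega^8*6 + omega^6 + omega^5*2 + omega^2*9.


CNF: omega^17*3 + omega^8*6 + omega^6 + omega^5*2 + omega^2*9
Count the summands separated by '+':
  term 1: omega^17*3
  term 2: omega^8*6
  term 3: omega^6
  term 4: omega^5*2
  term 5: omega^2*9
Total terms = 5

5


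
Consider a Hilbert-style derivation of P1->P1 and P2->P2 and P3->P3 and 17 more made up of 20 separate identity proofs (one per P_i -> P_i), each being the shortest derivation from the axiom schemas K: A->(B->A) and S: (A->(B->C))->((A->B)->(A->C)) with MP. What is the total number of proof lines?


The shortest proof of A->A from K and S in the Hilbert calculus has exactly 5 lines:
(1) K instance A->((A->A)->A), (2) S instance, (3) MP on 1,2, (4) K instance A->(A->A), (5) MP on 3,4.
For 20 independent identities: 20 * 5 = 100 lines total.

100


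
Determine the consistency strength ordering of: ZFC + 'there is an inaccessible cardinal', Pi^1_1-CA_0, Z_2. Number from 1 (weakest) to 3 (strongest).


Ordering by consistency strength:
1. Pi^1_1-CA_0
2. Z_2
3. ZFC + 'there is an inaccessible cardinal'


ZFC + 'there is an inaccessible cardinal'=3, Pi^1_1-CA_0=1, Z_2=2


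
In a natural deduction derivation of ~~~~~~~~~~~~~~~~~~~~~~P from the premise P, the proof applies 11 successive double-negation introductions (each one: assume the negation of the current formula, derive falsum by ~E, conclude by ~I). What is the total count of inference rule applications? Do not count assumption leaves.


Each double-negation introduction (from C infer ~~C) uses 2 inference nodes: one ~E (C and ~C give falsum) and one ~I (discharge ~C).
11 double negations = 11 * 2 = 22 inference nodes.

22


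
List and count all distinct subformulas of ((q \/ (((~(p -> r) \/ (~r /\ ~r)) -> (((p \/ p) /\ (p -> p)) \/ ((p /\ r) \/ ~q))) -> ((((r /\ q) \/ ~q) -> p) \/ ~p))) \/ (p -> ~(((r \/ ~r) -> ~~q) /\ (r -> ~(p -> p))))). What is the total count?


Formula: ((q \/ (((~(p -> r) \/ (~r /\ ~r)) -> (((p \/ p) /\ (p -> p)) \/ ((p /\ r) \/ ~q))) -> ((((r /\ q) \/ ~q) -> p) \/ ~p))) \/ (p -> ~(((r \/ ~r) -> ~~q) /\ (r -> ~(p -> p)))))
Subformulas found:
  1. r
  2. p
  3. q
  4. ~p
  5. ~r
  6. ~q
  7. ~~q
  8. (p /\ r)
  9. (p -> p)
  10. (p -> r)
  11. (p \/ p)
  12. (r /\ q)
  13. ~(p -> p)
  14. ~(p -> r)
  15. (r \/ ~r)
  16. (~r /\ ~r)
  17. (r -> ~(p -> p))
  18. ((r /\ q) \/ ~q)
  19. ((p /\ r) \/ ~q)
  20. ((r \/ ~r) -> ~~q)
  21. ((p \/ p) /\ (p -> p))
  22. (((r /\ q) \/ ~q) -> p)
  23. (~(p -> r) \/ (~r /\ ~r))
  24. ((((r /\ q) \/ ~q) -> p) \/ ~p)
  25. (((r \/ ~r) -> ~~q) /\ (r -> ~(p -> p)))
  26. ~(((r \/ ~r) -> ~~q) /\ (r -> ~(p -> p)))
  27. (((p \/ p) /\ (p -> p)) \/ ((p /\ r) \/ ~q))
  28. (p -> ~(((r \/ ~r) -> ~~q) /\ (r -> ~(p -> p))))
  29. ((~(p -> r) \/ (~r /\ ~r)) -> (((p \/ p) /\ (p -> p)) \/ ((p /\ r) \/ ~q)))
  30. (((~(p -> r) \/ (~r /\ ~r)) -> (((p \/ p) /\ (p -> p)) \/ ((p /\ r) \/ ~q))) -> ((((r /\ q) \/ ~q) -> p) \/ ~p))
  31. (q \/ (((~(p -> r) \/ (~r /\ ~r)) -> (((p \/ p) /\ (p -> p)) \/ ((p /\ r) \/ ~q))) -> ((((r /\ q) \/ ~q) -> p) \/ ~p)))
  32. ((q \/ (((~(p -> r) \/ (~r /\ ~r)) -> (((p \/ p) /\ (p -> p)) \/ ((p /\ r) \/ ~q))) -> ((((r /\ q) \/ ~q) -> p) \/ ~p))) \/ (p -> ~(((r \/ ~r) -> ~~q) /\ (r -> ~(p -> p)))))
Total distinct subformulas = 32

32


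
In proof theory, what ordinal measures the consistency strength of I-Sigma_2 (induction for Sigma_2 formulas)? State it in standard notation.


The proof-theoretic ordinal of I-Sigma_2 (induction for Sigma_2 formulas) is a standard result in ordinal analysis.
This ordinal is the supremum of order types of primitive recursive well-orderings
that the theory can prove to be well-ordered.
For I-Sigma_2 (induction for Sigma_2 formulas), the proof-theoretic ordinal is omega^(omega^omega).

omega^(omega^omega)
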